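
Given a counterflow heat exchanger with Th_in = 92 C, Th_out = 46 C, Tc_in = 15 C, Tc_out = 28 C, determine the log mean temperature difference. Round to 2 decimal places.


dT1 = Th_in - Tc_out = 92 - 28 = 64
dT2 = Th_out - Tc_in = 46 - 15 = 31
LMTD = (dT1 - dT2) / ln(dT1/dT2)
LMTD = (64 - 31) / ln(64/31)
LMTD = 45.52 K


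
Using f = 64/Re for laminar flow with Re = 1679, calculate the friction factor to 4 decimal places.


f = 64 / Re
f = 64 / 1679
f = 0.0381


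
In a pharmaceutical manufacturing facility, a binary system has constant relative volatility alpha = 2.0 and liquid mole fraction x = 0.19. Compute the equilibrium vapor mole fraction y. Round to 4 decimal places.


y = alpha*x / (1 + (alpha-1)*x)
y = 2.0*0.19 / (1 + (2.0-1)*0.19)
y = 0.38 / (1 + 0.19)
y = 0.38 / 1.19
y = 0.3193


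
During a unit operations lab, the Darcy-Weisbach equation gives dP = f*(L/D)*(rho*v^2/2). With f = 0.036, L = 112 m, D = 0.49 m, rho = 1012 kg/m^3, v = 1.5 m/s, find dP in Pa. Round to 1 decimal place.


dP = f * (L/D) * (rho*v^2/2)
dP = 0.036 * (112/0.49) * (1012*1.5^2/2)
L/D = 228.57142857
rho*v^2/2 = 1012*2.25/2 = 1138.5
dP = 0.036 * 228.57142857 * 1138.5
dP = 9368.2 Pa


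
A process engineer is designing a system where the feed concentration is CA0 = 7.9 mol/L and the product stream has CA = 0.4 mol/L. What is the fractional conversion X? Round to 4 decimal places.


X = (CA0 - CA) / CA0
X = (7.9 - 0.4) / 7.9
X = 7.5 / 7.9
X = 0.9494


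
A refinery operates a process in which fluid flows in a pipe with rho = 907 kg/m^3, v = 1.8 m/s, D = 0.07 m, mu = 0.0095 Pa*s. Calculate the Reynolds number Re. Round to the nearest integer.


Re = rho * v * D / mu
Re = 907 * 1.8 * 0.07 / 0.0095
Re = 114.282 / 0.0095
Re = 12030


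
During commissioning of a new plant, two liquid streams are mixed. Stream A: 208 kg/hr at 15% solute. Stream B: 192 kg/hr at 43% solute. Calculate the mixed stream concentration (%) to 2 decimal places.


Mass balance on solute: F1*x1 + F2*x2 = F3*x3
F3 = F1 + F2 = 208 + 192 = 400 kg/hr
x3 = (F1*x1 + F2*x2)/F3
x3 = (208*0.15 + 192*0.43) / 400
x3 = 28.44%


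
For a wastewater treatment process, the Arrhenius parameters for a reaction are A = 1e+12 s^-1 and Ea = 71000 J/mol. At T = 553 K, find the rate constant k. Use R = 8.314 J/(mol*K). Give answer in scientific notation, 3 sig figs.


k = A * exp(-Ea/(R*T))
k = 1e+12 * exp(-71000 / (8.314 * 553))
k = 1e+12 * exp(-15.442699)
k = 1.96e+05


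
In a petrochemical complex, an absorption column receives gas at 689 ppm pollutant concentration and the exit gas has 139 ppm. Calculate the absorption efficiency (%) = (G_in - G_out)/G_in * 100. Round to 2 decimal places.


Efficiency = (G_in - G_out) / G_in * 100%
Efficiency = (689 - 139) / 689 * 100
Efficiency = 550 / 689 * 100
Efficiency = 79.83%


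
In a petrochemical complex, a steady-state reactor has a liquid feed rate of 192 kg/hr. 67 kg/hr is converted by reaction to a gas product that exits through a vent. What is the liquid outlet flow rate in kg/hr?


Steady-state mass balance on the main outlet: F_out = F_in - F_removed
F_out = 192 - 67
F_out = 125 kg/hr


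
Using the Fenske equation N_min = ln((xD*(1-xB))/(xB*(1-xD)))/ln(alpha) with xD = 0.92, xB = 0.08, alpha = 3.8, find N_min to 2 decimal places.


N_min = ln((xD*(1-xB))/(xB*(1-xD))) / ln(alpha)
Numerator inside ln: 0.8464 / 0.0064 = 132.25
ln(132.25) = 4.884694
ln(alpha) = ln(3.8) = 1.335001
N_min = 4.884694 / 1.335001 = 3.66


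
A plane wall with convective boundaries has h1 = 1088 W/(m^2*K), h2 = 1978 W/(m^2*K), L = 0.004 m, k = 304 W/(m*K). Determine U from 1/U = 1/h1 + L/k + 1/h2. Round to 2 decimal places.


1/U = 1/h1 + L/k + 1/h2
1/U = 1/1088 + 0.004/304 + 1/1978
1/U = 0.0009191176 + 1.31579e-05 + 0.0005055612
1/U = 0.0014378367
U = 695.49 W/(m^2*K)


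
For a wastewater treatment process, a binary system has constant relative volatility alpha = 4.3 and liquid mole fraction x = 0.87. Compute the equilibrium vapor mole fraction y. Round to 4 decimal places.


y = alpha*x / (1 + (alpha-1)*x)
y = 4.3*0.87 / (1 + (4.3-1)*0.87)
y = 3.741 / (1 + 2.871)
y = 3.741 / 3.871
y = 0.9664


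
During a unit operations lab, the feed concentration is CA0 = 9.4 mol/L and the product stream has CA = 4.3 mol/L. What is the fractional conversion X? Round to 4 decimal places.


X = (CA0 - CA) / CA0
X = (9.4 - 4.3) / 9.4
X = 5.1 / 9.4
X = 0.5426


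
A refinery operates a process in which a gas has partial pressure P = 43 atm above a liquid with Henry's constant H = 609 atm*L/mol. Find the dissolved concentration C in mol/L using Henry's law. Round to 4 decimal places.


C = P / H
C = 43 / 609
C = 0.0706 mol/L


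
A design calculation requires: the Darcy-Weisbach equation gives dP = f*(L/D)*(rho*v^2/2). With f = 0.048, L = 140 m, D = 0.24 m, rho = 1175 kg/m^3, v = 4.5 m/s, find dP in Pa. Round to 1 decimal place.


dP = f * (L/D) * (rho*v^2/2)
dP = 0.048 * (140/0.24) * (1175*4.5^2/2)
L/D = 583.33333333
rho*v^2/2 = 1175*20.25/2 = 11896.875
dP = 0.048 * 583.33333333 * 11896.875
dP = 333112.5 Pa


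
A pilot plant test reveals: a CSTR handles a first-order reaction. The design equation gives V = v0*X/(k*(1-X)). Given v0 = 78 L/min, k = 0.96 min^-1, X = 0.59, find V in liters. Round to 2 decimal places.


V = v0 * X / (k * (1 - X))
V = 78 * 0.59 / (0.96 * (1 - 0.59))
V = 46.02 / (0.96 * 0.41)
V = 46.02 / 0.3936
V = 116.92 L


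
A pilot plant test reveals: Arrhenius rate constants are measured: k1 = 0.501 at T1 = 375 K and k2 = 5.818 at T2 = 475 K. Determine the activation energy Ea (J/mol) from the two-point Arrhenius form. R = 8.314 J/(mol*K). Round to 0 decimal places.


Ea = R * ln(k2/k1) / (1/T1 - 1/T2)
ln(k2/k1) = ln(5.818/0.501) = 2.4521057
1/T1 - 1/T2 = 1/375 - 1/475 = 0.000561403509
Ea = 8.314 * 2.4521057 / 0.000561403509
Ea = 36314 J/mol


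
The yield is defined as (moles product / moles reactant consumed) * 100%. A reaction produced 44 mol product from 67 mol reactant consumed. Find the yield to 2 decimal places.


Yield = (moles product / moles consumed) * 100%
Yield = (44 / 67) * 100
Yield = 0.6567 * 100
Yield = 65.67%


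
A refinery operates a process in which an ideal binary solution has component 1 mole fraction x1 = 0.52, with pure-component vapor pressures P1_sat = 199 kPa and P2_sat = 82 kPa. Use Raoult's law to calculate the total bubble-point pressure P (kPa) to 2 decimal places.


P = x1*P1_sat + x2*P2_sat
x2 = 1 - x1 = 1 - 0.52 = 0.48
P = 0.52*199 + 0.48*82
P = 103.48 + 39.36
P = 142.84 kPa


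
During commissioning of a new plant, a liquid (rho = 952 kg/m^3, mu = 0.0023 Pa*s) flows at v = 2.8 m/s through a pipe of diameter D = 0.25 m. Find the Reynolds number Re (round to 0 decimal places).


Re = rho * v * D / mu
Re = 952 * 2.8 * 0.25 / 0.0023
Re = 666.4 / 0.0023
Re = 289739


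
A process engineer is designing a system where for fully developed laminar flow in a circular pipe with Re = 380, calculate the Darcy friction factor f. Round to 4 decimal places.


f = 64 / Re
f = 64 / 380
f = 0.1684


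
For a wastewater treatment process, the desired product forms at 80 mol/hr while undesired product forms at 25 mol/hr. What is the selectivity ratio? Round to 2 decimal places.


S = desired product rate / undesired product rate
S = 80 / 25
S = 3.20


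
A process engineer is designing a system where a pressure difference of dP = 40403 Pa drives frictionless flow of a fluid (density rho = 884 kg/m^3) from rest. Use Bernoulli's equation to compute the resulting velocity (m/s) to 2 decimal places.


v = sqrt(2*dP/rho)
v = sqrt(2*40403/884)
v = sqrt(91.409502)
v = 9.56 m/s


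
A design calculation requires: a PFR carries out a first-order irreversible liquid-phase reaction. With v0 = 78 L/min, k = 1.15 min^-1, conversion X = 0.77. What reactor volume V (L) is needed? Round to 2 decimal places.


V = (v0/k) * ln(1/(1-X))
V = (78/1.15) * ln(1/(1-0.77))
V = 67.826087 * ln(4.347826)
V = 67.826087 * 1.469676
V = 99.68 L


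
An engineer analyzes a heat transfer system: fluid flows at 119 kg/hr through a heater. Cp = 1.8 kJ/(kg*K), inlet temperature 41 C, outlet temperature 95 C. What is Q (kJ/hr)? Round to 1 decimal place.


Q = m_dot * Cp * (T2 - T1)
Q = 119 * 1.8 * (95 - 41)
Q = 119 * 1.8 * 54
Q = 11566.8 kJ/hr


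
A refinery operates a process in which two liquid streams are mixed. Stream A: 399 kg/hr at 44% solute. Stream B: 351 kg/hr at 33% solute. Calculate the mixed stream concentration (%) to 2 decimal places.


Mass balance on solute: F1*x1 + F2*x2 = F3*x3
F3 = F1 + F2 = 399 + 351 = 750 kg/hr
x3 = (F1*x1 + F2*x2)/F3
x3 = (399*0.44 + 351*0.33) / 750
x3 = 38.85%


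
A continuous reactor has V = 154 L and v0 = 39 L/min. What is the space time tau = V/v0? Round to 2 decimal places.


tau = V / v0
tau = 154 / 39
tau = 3.95 min


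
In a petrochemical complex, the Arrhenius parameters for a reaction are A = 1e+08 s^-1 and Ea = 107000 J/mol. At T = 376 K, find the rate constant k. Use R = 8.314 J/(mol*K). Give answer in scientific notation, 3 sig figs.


k = A * exp(-Ea/(R*T))
k = 1e+08 * exp(-107000 / (8.314 * 376))
k = 1e+08 * exp(-34.228346)
k = 1.36e-07


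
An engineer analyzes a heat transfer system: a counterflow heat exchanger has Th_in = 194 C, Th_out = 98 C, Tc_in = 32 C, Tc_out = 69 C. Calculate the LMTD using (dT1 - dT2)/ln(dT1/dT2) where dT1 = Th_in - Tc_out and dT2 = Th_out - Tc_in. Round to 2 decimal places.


dT1 = Th_in - Tc_out = 194 - 69 = 125
dT2 = Th_out - Tc_in = 98 - 32 = 66
LMTD = (dT1 - dT2) / ln(dT1/dT2)
LMTD = (125 - 66) / ln(125/66)
LMTD = 92.38 K


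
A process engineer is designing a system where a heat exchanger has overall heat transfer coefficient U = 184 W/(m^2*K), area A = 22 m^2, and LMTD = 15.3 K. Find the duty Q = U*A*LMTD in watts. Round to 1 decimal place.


Q = U * A * LMTD
Q = 184 * 22 * 15.3
Q = 61934.4 W


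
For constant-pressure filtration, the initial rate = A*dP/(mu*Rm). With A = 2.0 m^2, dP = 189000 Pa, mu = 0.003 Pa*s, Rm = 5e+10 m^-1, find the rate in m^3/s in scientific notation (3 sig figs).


rate = A * dP / (mu * Rm)
rate = 2.0 * 189000 / (0.003 * 5e+10)
rate = 378000.0 / 1.500e+08
rate = 2.52e-03 m^3/s


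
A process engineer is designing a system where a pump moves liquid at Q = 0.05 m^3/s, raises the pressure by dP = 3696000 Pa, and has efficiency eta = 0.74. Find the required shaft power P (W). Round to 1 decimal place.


P = Q * dP / eta
P = 0.05 * 3696000 / 0.74
P = 184800.0 / 0.74
P = 249729.7 W


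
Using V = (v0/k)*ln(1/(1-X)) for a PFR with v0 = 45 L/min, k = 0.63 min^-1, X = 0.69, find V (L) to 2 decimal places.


V = (v0/k) * ln(1/(1-X))
V = (45/0.63) * ln(1/(1-0.69))
V = 71.428571 * ln(3.225806)
V = 71.428571 * 1.171183
V = 83.66 L


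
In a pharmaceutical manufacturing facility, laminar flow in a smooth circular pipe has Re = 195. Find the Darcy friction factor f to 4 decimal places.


f = 64 / Re
f = 64 / 195
f = 0.3282


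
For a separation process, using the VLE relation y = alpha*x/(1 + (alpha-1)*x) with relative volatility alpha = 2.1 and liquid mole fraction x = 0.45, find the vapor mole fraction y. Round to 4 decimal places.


y = alpha*x / (1 + (alpha-1)*x)
y = 2.1*0.45 / (1 + (2.1-1)*0.45)
y = 0.945 / (1 + 0.495)
y = 0.945 / 1.495
y = 0.6321


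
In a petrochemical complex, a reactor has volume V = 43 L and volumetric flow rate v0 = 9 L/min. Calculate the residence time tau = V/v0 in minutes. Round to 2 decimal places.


tau = V / v0
tau = 43 / 9
tau = 4.78 min


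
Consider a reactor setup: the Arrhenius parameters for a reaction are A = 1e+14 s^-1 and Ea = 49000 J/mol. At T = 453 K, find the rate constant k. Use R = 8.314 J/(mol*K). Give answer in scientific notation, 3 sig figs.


k = A * exp(-Ea/(R*T))
k = 1e+14 * exp(-49000 / (8.314 * 453))
k = 1e+14 * exp(-13.010316)
k = 2.24e+08


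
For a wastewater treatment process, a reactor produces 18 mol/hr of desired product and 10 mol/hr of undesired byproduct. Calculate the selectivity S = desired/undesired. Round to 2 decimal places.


S = desired product rate / undesired product rate
S = 18 / 10
S = 1.80


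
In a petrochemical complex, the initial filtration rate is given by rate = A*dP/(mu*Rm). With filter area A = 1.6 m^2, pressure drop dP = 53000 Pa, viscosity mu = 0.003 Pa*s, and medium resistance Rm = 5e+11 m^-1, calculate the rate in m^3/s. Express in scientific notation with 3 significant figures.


rate = A * dP / (mu * Rm)
rate = 1.6 * 53000 / (0.003 * 5e+11)
rate = 84800.0 / 1.500e+09
rate = 5.65e-05 m^3/s


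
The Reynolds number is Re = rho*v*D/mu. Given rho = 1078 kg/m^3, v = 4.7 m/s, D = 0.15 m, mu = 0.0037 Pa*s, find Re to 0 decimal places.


Re = rho * v * D / mu
Re = 1078 * 4.7 * 0.15 / 0.0037
Re = 759.99 / 0.0037
Re = 205403


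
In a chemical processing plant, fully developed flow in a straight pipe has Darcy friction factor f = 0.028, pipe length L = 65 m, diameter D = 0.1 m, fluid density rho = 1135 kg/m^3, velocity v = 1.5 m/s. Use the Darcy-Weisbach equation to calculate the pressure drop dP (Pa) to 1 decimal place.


dP = f * (L/D) * (rho*v^2/2)
dP = 0.028 * (65/0.1) * (1135*1.5^2/2)
L/D = 650.0
rho*v^2/2 = 1135*2.25/2 = 1276.875
dP = 0.028 * 650.0 * 1276.875
dP = 23239.1 Pa


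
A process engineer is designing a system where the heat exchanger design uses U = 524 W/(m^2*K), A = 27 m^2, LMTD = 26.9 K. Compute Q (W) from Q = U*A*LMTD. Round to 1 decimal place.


Q = U * A * LMTD
Q = 524 * 27 * 26.9
Q = 380581.2 W


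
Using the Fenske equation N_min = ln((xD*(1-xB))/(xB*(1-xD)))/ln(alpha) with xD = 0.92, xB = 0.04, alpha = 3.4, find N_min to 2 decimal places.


N_min = ln((xD*(1-xB))/(xB*(1-xD))) / ln(alpha)
Numerator inside ln: 0.8832 / 0.0032 = 276.0
ln(276.0) = 5.620401
ln(alpha) = ln(3.4) = 1.223775
N_min = 5.620401 / 1.223775 = 4.59


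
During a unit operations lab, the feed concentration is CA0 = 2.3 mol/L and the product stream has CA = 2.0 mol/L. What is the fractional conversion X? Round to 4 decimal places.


X = (CA0 - CA) / CA0
X = (2.3 - 2.0) / 2.3
X = 0.3 / 2.3
X = 0.1304


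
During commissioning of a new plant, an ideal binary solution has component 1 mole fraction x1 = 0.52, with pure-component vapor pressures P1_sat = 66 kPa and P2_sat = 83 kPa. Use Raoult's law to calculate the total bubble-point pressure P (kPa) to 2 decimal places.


P = x1*P1_sat + x2*P2_sat
x2 = 1 - x1 = 1 - 0.52 = 0.48
P = 0.52*66 + 0.48*83
P = 34.32 + 39.84
P = 74.16 kPa


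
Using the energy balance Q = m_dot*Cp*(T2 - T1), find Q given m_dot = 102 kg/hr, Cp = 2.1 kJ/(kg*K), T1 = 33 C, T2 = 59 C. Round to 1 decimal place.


Q = m_dot * Cp * (T2 - T1)
Q = 102 * 2.1 * (59 - 33)
Q = 102 * 2.1 * 26
Q = 5569.2 kJ/hr


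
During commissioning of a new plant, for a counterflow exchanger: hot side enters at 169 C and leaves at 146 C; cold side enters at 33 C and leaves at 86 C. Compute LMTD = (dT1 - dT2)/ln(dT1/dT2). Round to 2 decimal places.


dT1 = Th_in - Tc_out = 169 - 86 = 83
dT2 = Th_out - Tc_in = 146 - 33 = 113
LMTD = (dT1 - dT2) / ln(dT1/dT2)
LMTD = (83 - 113) / ln(83/113)
LMTD = 97.23 K


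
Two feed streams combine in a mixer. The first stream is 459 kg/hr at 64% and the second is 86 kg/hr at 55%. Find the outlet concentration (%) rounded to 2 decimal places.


Mass balance on solute: F1*x1 + F2*x2 = F3*x3
F3 = F1 + F2 = 459 + 86 = 545 kg/hr
x3 = (F1*x1 + F2*x2)/F3
x3 = (459*0.64 + 86*0.55) / 545
x3 = 62.58%


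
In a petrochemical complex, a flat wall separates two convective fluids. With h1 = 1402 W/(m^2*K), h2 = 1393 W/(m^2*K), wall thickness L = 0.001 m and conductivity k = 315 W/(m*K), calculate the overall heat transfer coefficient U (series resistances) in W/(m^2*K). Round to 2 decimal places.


1/U = 1/h1 + L/k + 1/h2
1/U = 1/1402 + 0.001/315 + 1/1393
1/U = 0.0007132668 + 3.1746e-06 + 0.0007178751
1/U = 0.0014343165
U = 697.20 W/(m^2*K)


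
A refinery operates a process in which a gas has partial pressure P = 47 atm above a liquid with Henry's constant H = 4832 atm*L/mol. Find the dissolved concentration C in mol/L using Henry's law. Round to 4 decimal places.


C = P / H
C = 47 / 4832
C = 0.0097 mol/L


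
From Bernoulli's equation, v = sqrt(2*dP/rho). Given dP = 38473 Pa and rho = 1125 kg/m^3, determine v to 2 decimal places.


v = sqrt(2*dP/rho)
v = sqrt(2*38473/1125)
v = sqrt(68.396444)
v = 8.27 m/s


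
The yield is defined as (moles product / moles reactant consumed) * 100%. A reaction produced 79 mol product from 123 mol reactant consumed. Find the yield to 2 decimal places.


Yield = (moles product / moles consumed) * 100%
Yield = (79 / 123) * 100
Yield = 0.6423 * 100
Yield = 64.23%


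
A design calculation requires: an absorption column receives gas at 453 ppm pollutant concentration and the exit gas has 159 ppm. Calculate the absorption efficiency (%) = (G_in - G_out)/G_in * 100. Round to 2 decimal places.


Efficiency = (G_in - G_out) / G_in * 100%
Efficiency = (453 - 159) / 453 * 100
Efficiency = 294 / 453 * 100
Efficiency = 64.90%


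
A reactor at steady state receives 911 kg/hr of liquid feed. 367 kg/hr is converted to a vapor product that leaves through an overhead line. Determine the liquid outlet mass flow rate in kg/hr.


Steady-state mass balance on the main outlet: F_out = F_in - F_removed
F_out = 911 - 367
F_out = 544 kg/hr


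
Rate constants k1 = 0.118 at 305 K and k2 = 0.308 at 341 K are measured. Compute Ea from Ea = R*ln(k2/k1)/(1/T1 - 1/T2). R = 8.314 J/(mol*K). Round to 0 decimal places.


Ea = R * ln(k2/k1) / (1/T1 - 1/T2)
ln(k2/k1) = ln(0.308/0.118) = 0.9594152
1/T1 - 1/T2 = 1/305 - 1/341 = 0.000346137205
Ea = 8.314 * 0.9594152 / 0.000346137205
Ea = 23045 J/mol


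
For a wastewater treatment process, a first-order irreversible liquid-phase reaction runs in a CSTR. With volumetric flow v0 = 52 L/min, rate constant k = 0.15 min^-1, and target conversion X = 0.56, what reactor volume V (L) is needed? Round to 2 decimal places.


V = v0 * X / (k * (1 - X))
V = 52 * 0.56 / (0.15 * (1 - 0.56))
V = 29.12 / (0.15 * 0.44)
V = 29.12 / 0.066
V = 441.21 L


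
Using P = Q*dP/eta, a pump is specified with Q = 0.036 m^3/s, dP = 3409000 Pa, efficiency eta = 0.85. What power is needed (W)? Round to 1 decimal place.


P = Q * dP / eta
P = 0.036 * 3409000 / 0.85
P = 122724.0 / 0.85
P = 144381.2 W


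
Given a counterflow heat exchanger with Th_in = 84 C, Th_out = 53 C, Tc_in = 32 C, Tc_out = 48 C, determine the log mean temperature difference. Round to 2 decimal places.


dT1 = Th_in - Tc_out = 84 - 48 = 36
dT2 = Th_out - Tc_in = 53 - 32 = 21
LMTD = (dT1 - dT2) / ln(dT1/dT2)
LMTD = (36 - 21) / ln(36/21)
LMTD = 27.83 K


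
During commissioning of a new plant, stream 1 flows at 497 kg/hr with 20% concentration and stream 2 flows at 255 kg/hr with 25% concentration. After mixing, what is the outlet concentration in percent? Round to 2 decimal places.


Mass balance on solute: F1*x1 + F2*x2 = F3*x3
F3 = F1 + F2 = 497 + 255 = 752 kg/hr
x3 = (F1*x1 + F2*x2)/F3
x3 = (497*0.2 + 255*0.25) / 752
x3 = 21.70%


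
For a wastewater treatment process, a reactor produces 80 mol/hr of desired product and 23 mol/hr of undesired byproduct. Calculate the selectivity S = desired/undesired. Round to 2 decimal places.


S = desired product rate / undesired product rate
S = 80 / 23
S = 3.48


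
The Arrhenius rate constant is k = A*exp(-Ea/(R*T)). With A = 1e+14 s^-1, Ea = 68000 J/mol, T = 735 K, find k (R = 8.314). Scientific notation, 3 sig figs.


k = A * exp(-Ea/(R*T))
k = 1e+14 * exp(-68000 / (8.314 * 735))
k = 1e+14 * exp(-11.127857)
k = 1.47e+09


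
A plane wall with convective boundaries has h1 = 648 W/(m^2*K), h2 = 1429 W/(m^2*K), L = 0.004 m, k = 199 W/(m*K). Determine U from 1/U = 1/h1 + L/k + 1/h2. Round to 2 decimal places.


1/U = 1/h1 + L/k + 1/h2
1/U = 1/648 + 0.004/199 + 1/1429
1/U = 0.0015432099 + 2.01005e-05 + 0.0006997901
1/U = 0.0022631005
U = 441.87 W/(m^2*K)


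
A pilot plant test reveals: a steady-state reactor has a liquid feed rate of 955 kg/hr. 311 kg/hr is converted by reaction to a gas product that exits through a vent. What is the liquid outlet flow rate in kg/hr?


Steady-state mass balance on the main outlet: F_out = F_in - F_removed
F_out = 955 - 311
F_out = 644 kg/hr


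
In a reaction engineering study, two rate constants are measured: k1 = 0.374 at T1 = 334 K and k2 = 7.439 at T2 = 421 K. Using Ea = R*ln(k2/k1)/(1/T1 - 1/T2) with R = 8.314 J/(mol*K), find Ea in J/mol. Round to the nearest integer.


Ea = R * ln(k2/k1) / (1/T1 - 1/T2)
ln(k2/k1) = ln(7.439/0.374) = 2.9902359
1/T1 - 1/T2 = 1/334 - 1/421 = 0.000618715064
Ea = 8.314 * 2.9902359 / 0.000618715064
Ea = 40181 J/mol


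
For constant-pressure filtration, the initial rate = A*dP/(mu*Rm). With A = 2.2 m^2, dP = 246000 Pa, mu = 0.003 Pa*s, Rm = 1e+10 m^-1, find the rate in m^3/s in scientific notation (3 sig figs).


rate = A * dP / (mu * Rm)
rate = 2.2 * 246000 / (0.003 * 1e+10)
rate = 541200.0 / 3.000e+07
rate = 1.80e-02 m^3/s


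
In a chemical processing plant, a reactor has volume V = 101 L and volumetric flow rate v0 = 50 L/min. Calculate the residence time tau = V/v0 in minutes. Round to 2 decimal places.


tau = V / v0
tau = 101 / 50
tau = 2.02 min


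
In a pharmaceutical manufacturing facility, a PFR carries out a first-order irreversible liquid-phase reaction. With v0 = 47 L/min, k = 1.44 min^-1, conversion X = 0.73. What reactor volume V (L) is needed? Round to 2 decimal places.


V = (v0/k) * ln(1/(1-X))
V = (47/1.44) * ln(1/(1-0.73))
V = 32.638889 * ln(3.703704)
V = 32.638889 * 1.309333
V = 42.74 L


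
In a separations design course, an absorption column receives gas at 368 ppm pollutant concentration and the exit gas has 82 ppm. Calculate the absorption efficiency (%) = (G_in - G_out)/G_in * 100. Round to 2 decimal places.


Efficiency = (G_in - G_out) / G_in * 100%
Efficiency = (368 - 82) / 368 * 100
Efficiency = 286 / 368 * 100
Efficiency = 77.72%


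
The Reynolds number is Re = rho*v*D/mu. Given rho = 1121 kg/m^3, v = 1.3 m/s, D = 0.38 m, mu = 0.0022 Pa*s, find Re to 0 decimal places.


Re = rho * v * D / mu
Re = 1121 * 1.3 * 0.38 / 0.0022
Re = 553.774 / 0.0022
Re = 251715


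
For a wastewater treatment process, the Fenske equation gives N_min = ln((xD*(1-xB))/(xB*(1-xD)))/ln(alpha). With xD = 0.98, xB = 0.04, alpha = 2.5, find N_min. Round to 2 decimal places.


N_min = ln((xD*(1-xB))/(xB*(1-xD))) / ln(alpha)
Numerator inside ln: 0.9408 / 0.0008 = 1176.0
ln(1176.0) = 7.069874
ln(alpha) = ln(2.5) = 0.916291
N_min = 7.069874 / 0.916291 = 7.72


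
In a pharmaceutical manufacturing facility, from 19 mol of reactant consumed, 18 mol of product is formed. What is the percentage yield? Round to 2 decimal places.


Yield = (moles product / moles consumed) * 100%
Yield = (18 / 19) * 100
Yield = 0.9474 * 100
Yield = 94.74%


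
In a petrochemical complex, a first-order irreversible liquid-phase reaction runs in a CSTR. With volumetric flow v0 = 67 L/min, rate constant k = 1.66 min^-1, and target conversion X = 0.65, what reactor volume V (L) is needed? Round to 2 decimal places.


V = v0 * X / (k * (1 - X))
V = 67 * 0.65 / (1.66 * (1 - 0.65))
V = 43.55 / (1.66 * 0.35)
V = 43.55 / 0.581
V = 74.96 L


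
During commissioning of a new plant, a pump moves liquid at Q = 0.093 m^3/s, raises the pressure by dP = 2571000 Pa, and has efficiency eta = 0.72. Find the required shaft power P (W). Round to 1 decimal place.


P = Q * dP / eta
P = 0.093 * 2571000 / 0.72
P = 239103.0 / 0.72
P = 332087.5 W


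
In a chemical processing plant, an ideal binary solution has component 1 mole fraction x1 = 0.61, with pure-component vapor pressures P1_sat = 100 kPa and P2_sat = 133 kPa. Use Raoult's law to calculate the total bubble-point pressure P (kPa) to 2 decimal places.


P = x1*P1_sat + x2*P2_sat
x2 = 1 - x1 = 1 - 0.61 = 0.39
P = 0.61*100 + 0.39*133
P = 61.0 + 51.87
P = 112.87 kPa


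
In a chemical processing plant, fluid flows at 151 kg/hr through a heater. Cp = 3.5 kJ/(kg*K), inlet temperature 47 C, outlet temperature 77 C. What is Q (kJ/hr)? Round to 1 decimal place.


Q = m_dot * Cp * (T2 - T1)
Q = 151 * 3.5 * (77 - 47)
Q = 151 * 3.5 * 30
Q = 15855.0 kJ/hr


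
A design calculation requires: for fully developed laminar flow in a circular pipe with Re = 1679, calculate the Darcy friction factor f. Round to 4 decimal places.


f = 64 / Re
f = 64 / 1679
f = 0.0381


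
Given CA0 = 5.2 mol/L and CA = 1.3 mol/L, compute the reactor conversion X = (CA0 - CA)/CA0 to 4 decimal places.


X = (CA0 - CA) / CA0
X = (5.2 - 1.3) / 5.2
X = 3.9 / 5.2
X = 0.7500


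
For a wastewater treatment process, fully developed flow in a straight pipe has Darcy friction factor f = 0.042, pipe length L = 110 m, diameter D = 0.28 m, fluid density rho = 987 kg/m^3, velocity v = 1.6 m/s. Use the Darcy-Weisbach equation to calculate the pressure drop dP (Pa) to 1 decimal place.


dP = f * (L/D) * (rho*v^2/2)
dP = 0.042 * (110/0.28) * (987*1.6^2/2)
L/D = 392.85714286
rho*v^2/2 = 987*2.56/2 = 1263.36
dP = 0.042 * 392.85714286 * 1263.36
dP = 20845.4 Pa


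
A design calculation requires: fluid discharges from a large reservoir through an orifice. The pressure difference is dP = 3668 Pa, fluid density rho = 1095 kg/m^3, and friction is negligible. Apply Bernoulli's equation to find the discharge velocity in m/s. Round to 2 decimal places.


v = sqrt(2*dP/rho)
v = sqrt(2*3668/1095)
v = sqrt(6.699543)
v = 2.59 m/s


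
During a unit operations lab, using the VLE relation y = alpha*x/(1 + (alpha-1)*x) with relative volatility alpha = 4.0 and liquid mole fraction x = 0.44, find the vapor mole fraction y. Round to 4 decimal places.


y = alpha*x / (1 + (alpha-1)*x)
y = 4.0*0.44 / (1 + (4.0-1)*0.44)
y = 1.76 / (1 + 1.32)
y = 1.76 / 2.32
y = 0.7586


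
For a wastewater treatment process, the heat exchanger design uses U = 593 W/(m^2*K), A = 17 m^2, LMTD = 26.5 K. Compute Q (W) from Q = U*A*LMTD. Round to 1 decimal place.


Q = U * A * LMTD
Q = 593 * 17 * 26.5
Q = 267146.5 W


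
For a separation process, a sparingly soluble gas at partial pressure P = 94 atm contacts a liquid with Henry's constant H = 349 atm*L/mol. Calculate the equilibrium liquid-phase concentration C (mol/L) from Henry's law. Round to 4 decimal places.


C = P / H
C = 94 / 349
C = 0.2693 mol/L


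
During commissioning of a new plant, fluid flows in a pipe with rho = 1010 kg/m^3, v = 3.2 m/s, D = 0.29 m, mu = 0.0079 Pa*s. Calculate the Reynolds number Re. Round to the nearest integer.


Re = rho * v * D / mu
Re = 1010 * 3.2 * 0.29 / 0.0079
Re = 937.28 / 0.0079
Re = 118643


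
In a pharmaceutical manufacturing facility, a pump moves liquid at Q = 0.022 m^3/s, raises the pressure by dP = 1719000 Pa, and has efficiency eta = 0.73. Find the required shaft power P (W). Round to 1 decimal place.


P = Q * dP / eta
P = 0.022 * 1719000 / 0.73
P = 37818.0 / 0.73
P = 51805.5 W


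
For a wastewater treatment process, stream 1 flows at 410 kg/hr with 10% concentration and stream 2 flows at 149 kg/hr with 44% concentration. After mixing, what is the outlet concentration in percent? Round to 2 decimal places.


Mass balance on solute: F1*x1 + F2*x2 = F3*x3
F3 = F1 + F2 = 410 + 149 = 559 kg/hr
x3 = (F1*x1 + F2*x2)/F3
x3 = (410*0.1 + 149*0.44) / 559
x3 = 19.06%


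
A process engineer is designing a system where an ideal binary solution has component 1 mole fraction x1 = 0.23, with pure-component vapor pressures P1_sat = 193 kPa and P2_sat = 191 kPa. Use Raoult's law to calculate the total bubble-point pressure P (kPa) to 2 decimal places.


P = x1*P1_sat + x2*P2_sat
x2 = 1 - x1 = 1 - 0.23 = 0.77
P = 0.23*193 + 0.77*191
P = 44.39 + 147.07
P = 191.46 kPa


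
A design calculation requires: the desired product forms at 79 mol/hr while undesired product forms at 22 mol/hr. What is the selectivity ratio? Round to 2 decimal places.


S = desired product rate / undesired product rate
S = 79 / 22
S = 3.59


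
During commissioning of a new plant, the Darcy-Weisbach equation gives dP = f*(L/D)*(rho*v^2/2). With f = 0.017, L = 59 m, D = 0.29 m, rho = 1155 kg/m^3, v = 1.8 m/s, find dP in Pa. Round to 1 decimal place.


dP = f * (L/D) * (rho*v^2/2)
dP = 0.017 * (59/0.29) * (1155*1.8^2/2)
L/D = 203.44827586
rho*v^2/2 = 1155*3.24/2 = 1871.1
dP = 0.017 * 203.44827586 * 1871.1
dP = 6471.4 Pa


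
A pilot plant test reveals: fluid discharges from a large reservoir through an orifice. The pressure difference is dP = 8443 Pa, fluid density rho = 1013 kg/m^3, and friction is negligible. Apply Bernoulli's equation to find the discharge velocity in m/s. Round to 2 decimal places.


v = sqrt(2*dP/rho)
v = sqrt(2*8443/1013)
v = sqrt(16.669299)
v = 4.08 m/s


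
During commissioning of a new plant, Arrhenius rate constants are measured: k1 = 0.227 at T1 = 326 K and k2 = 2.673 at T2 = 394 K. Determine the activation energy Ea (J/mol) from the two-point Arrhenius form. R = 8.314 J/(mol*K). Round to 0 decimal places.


Ea = R * ln(k2/k1) / (1/T1 - 1/T2)
ln(k2/k1) = ln(2.673/0.227) = 2.4660067
1/T1 - 1/T2 = 1/326 - 1/394 = 0.000529413597
Ea = 8.314 * 2.4660067 / 0.000529413597
Ea = 38727 J/mol


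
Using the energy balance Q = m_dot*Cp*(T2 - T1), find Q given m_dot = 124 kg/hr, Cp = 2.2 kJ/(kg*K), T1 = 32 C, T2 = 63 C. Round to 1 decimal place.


Q = m_dot * Cp * (T2 - T1)
Q = 124 * 2.2 * (63 - 32)
Q = 124 * 2.2 * 31
Q = 8456.8 kJ/hr


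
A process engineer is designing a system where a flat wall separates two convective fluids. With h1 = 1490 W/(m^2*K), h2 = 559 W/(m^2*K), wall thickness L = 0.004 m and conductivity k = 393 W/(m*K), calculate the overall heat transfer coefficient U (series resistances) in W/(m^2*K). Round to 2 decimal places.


1/U = 1/h1 + L/k + 1/h2
1/U = 1/1490 + 0.004/393 + 1/559
1/U = 0.0006711409 + 1.01781e-05 + 0.0017889088
1/U = 0.0024702278
U = 404.82 W/(m^2*K)


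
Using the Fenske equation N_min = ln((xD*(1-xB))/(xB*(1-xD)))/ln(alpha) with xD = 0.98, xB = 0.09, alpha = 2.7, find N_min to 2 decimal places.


N_min = ln((xD*(1-xB))/(xB*(1-xD))) / ln(alpha)
Numerator inside ln: 0.8918 / 0.0018 = 495.444444
ln(495.444444) = 6.205455
ln(alpha) = ln(2.7) = 0.993252
N_min = 6.205455 / 0.993252 = 6.25


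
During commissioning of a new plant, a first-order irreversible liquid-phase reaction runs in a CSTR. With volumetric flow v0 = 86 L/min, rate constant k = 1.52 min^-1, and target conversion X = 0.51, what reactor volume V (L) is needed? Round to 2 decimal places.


V = v0 * X / (k * (1 - X))
V = 86 * 0.51 / (1.52 * (1 - 0.51))
V = 43.86 / (1.52 * 0.49)
V = 43.86 / 0.7448
V = 58.89 L


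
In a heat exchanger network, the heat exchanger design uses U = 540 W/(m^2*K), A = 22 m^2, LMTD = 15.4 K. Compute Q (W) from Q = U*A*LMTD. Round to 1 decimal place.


Q = U * A * LMTD
Q = 540 * 22 * 15.4
Q = 182952.0 W


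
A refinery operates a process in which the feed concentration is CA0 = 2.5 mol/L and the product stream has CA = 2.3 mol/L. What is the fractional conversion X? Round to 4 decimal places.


X = (CA0 - CA) / CA0
X = (2.5 - 2.3) / 2.5
X = 0.2 / 2.5
X = 0.0800


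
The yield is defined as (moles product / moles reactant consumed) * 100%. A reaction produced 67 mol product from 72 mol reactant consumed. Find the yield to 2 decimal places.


Yield = (moles product / moles consumed) * 100%
Yield = (67 / 72) * 100
Yield = 0.9306 * 100
Yield = 93.06%


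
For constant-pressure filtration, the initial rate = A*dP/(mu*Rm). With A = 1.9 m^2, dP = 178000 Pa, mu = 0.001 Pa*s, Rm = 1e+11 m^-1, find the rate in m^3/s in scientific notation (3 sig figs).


rate = A * dP / (mu * Rm)
rate = 1.9 * 178000 / (0.001 * 1e+11)
rate = 338200.0 / 1.000e+08
rate = 3.38e-03 m^3/s


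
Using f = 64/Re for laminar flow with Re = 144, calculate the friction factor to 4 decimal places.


f = 64 / Re
f = 64 / 144
f = 0.4444


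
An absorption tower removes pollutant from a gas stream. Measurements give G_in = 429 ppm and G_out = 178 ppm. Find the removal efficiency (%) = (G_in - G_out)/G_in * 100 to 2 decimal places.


Efficiency = (G_in - G_out) / G_in * 100%
Efficiency = (429 - 178) / 429 * 100
Efficiency = 251 / 429 * 100
Efficiency = 58.51%


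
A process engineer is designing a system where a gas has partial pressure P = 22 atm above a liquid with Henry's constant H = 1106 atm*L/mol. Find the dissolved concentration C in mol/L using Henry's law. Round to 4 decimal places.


C = P / H
C = 22 / 1106
C = 0.0199 mol/L


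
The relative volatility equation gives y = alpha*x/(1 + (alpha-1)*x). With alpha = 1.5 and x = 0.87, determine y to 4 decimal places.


y = alpha*x / (1 + (alpha-1)*x)
y = 1.5*0.87 / (1 + (1.5-1)*0.87)
y = 1.305 / (1 + 0.435)
y = 1.305 / 1.435
y = 0.9094


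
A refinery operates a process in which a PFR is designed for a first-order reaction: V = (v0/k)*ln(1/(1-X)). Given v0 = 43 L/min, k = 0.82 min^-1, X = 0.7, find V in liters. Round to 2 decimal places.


V = (v0/k) * ln(1/(1-X))
V = (43/0.82) * ln(1/(1-0.7))
V = 52.439024 * ln(3.333333)
V = 52.439024 * 1.203973
V = 63.14 L


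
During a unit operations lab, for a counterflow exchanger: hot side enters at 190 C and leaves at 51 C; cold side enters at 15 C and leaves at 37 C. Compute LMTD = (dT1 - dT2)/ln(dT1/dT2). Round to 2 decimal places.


dT1 = Th_in - Tc_out = 190 - 37 = 153
dT2 = Th_out - Tc_in = 51 - 15 = 36
LMTD = (dT1 - dT2) / ln(dT1/dT2)
LMTD = (153 - 36) / ln(153/36)
LMTD = 80.86 K


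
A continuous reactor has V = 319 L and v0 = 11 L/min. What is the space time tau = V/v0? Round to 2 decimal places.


tau = V / v0
tau = 319 / 11
tau = 29.00 min


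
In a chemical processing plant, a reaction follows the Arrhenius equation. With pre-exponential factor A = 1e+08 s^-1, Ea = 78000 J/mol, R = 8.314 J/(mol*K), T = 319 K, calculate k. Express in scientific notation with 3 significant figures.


k = A * exp(-Ea/(R*T))
k = 1e+08 * exp(-78000 / (8.314 * 319))
k = 1e+08 * exp(-29.409924)
k = 1.69e-05


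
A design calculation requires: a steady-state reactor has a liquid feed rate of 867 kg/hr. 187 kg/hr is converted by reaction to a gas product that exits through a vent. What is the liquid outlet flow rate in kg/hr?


Steady-state mass balance on the main outlet: F_out = F_in - F_removed
F_out = 867 - 187
F_out = 680 kg/hr


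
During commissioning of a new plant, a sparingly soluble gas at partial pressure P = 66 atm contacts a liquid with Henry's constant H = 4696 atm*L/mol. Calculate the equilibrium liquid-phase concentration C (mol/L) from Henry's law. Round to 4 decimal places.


C = P / H
C = 66 / 4696
C = 0.0141 mol/L


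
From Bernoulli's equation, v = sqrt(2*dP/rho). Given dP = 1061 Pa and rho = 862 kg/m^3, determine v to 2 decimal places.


v = sqrt(2*dP/rho)
v = sqrt(2*1061/862)
v = sqrt(2.461717)
v = 1.57 m/s


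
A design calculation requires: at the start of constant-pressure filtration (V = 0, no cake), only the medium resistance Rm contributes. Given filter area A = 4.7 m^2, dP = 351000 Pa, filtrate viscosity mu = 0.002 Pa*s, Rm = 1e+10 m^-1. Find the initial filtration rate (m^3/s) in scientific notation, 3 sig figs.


rate = A * dP / (mu * Rm)
rate = 4.7 * 351000 / (0.002 * 1e+10)
rate = 1649700.0 / 2.000e+07
rate = 8.25e-02 m^3/s


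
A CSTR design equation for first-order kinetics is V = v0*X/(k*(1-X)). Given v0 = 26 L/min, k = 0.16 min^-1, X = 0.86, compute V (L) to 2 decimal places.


V = v0 * X / (k * (1 - X))
V = 26 * 0.86 / (0.16 * (1 - 0.86))
V = 22.36 / (0.16 * 0.14)
V = 22.36 / 0.0224
V = 998.21 L


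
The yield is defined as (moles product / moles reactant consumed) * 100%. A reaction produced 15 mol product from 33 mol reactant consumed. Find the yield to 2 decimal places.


Yield = (moles product / moles consumed) * 100%
Yield = (15 / 33) * 100
Yield = 0.4545 * 100
Yield = 45.45%


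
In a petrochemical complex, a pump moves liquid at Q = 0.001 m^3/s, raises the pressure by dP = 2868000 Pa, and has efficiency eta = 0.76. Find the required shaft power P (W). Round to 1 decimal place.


P = Q * dP / eta
P = 0.001 * 2868000 / 0.76
P = 2868.0 / 0.76
P = 3773.7 W


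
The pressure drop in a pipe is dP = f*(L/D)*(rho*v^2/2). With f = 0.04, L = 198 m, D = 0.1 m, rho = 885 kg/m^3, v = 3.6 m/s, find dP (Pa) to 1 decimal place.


dP = f * (L/D) * (rho*v^2/2)
dP = 0.04 * (198/0.1) * (885*3.6^2/2)
L/D = 1980.0
rho*v^2/2 = 885*12.96/2 = 5734.8
dP = 0.04 * 1980.0 * 5734.8
dP = 454196.2 Pa


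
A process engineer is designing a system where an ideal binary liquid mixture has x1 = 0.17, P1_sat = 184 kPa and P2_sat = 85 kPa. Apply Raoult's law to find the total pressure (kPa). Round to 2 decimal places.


P = x1*P1_sat + x2*P2_sat
x2 = 1 - x1 = 1 - 0.17 = 0.83
P = 0.17*184 + 0.83*85
P = 31.28 + 70.55
P = 101.83 kPa


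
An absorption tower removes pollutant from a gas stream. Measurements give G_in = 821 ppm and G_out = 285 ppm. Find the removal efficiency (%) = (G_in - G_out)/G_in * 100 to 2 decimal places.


Efficiency = (G_in - G_out) / G_in * 100%
Efficiency = (821 - 285) / 821 * 100
Efficiency = 536 / 821 * 100
Efficiency = 65.29%


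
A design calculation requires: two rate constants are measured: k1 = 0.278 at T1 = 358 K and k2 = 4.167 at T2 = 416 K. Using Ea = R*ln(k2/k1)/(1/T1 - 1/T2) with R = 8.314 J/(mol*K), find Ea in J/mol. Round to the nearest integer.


Ea = R * ln(k2/k1) / (1/T1 - 1/T2)
ln(k2/k1) = ln(4.167/0.278) = 2.7073305
1/T1 - 1/T2 = 1/358 - 1/416 = 0.000389449936
Ea = 8.314 * 2.7073305 / 0.000389449936
Ea = 57796 J/mol


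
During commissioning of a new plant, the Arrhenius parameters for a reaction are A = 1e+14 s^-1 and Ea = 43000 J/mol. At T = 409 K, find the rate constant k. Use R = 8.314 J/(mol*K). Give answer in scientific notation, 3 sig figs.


k = A * exp(-Ea/(R*T))
k = 1e+14 * exp(-43000 / (8.314 * 409))
k = 1e+14 * exp(-12.645474)
k = 3.22e+08


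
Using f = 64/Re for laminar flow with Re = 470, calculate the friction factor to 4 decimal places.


f = 64 / Re
f = 64 / 470
f = 0.1362


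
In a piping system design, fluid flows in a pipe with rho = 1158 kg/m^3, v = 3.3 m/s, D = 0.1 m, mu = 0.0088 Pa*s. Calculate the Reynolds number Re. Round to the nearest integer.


Re = rho * v * D / mu
Re = 1158 * 3.3 * 0.1 / 0.0088
Re = 382.14 / 0.0088
Re = 43425


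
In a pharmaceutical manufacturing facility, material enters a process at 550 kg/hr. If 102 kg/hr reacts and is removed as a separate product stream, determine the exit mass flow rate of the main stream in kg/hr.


Steady-state mass balance on the main outlet: F_out = F_in - F_removed
F_out = 550 - 102
F_out = 448 kg/hr


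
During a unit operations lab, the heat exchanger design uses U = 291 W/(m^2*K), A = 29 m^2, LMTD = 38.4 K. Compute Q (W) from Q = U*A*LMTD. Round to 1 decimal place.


Q = U * A * LMTD
Q = 291 * 29 * 38.4
Q = 324057.6 W


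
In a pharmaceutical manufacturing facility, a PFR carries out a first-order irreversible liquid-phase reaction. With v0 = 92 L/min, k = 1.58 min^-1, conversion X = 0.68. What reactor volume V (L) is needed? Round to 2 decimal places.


V = (v0/k) * ln(1/(1-X))
V = (92/1.58) * ln(1/(1-0.68))
V = 58.227848 * ln(3.125)
V = 58.227848 * 1.139434
V = 66.35 L


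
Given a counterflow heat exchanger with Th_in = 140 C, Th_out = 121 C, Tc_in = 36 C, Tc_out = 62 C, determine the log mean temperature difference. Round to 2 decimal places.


dT1 = Th_in - Tc_out = 140 - 62 = 78
dT2 = Th_out - Tc_in = 121 - 36 = 85
LMTD = (dT1 - dT2) / ln(dT1/dT2)
LMTD = (78 - 85) / ln(78/85)
LMTD = 81.45 K


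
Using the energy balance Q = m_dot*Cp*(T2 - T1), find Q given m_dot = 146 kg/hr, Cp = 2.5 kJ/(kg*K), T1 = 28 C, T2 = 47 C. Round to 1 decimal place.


Q = m_dot * Cp * (T2 - T1)
Q = 146 * 2.5 * (47 - 28)
Q = 146 * 2.5 * 19
Q = 6935.0 kJ/hr
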